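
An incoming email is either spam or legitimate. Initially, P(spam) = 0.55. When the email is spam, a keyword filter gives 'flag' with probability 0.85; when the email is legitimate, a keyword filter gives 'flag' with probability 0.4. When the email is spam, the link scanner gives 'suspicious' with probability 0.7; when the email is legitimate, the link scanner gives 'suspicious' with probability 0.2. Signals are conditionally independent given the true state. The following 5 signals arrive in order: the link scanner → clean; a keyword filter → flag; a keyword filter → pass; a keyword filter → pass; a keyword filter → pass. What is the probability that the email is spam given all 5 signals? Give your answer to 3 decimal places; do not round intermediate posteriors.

After the link scanner='clean': P(spam) = 0.3·0.5500 / (0.3·0.5500 + 0.8·0.4500) ≈ 0.3143
After a keyword filter='flag': P(spam) = 0.85·0.3143 / (0.85·0.3143 + 0.4·0.6857) ≈ 0.4934
After a keyword filter='pass': P(spam) = 0.15·0.4934 / (0.15·0.4934 + 0.6·0.5066) ≈ 0.1958
After a keyword filter='pass': P(spam) = 0.15·0.1958 / (0.15·0.1958 + 0.6·0.8042) ≈ 0.0574
After a keyword filter='pass': P(spam) = 0.15·0.0574 / (0.15·0.0574 + 0.6·0.9426) ≈ 0.0150

0.015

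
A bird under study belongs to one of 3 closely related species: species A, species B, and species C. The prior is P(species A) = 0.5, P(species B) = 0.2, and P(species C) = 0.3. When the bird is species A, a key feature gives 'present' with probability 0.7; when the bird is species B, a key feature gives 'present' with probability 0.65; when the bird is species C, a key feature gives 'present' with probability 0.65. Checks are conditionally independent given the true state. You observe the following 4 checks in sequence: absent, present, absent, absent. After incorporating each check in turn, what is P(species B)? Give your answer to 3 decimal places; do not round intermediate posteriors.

0.238

After 'absent': normaliser = 0.3·0.5000 + 0.35·0.2000 + 0.35·0.3000; P(species A) ≈ 0.4615, P(species B) ≈ 0.2154, P(species C) ≈ 0.3231
After 'present': normaliser = 0.7·0.4615 + 0.65·0.2154 + 0.65·0.3231; P(species A) ≈ 0.4800, P(species B) ≈ 0.2080, P(species C) ≈ 0.3120
After 'absent': normaliser = 0.3·0.4800 + 0.35·0.2080 + 0.35·0.3120; P(species A) ≈ 0.4417, P(species B) ≈ 0.2233, P(species C) ≈ 0.3350
After 'absent': normaliser = 0.3·0.4417 + 0.35·0.2233 + 0.35·0.3350; P(species A) ≈ 0.4041, P(species B) ≈ 0.2384, P(species C) ≈ 0.3575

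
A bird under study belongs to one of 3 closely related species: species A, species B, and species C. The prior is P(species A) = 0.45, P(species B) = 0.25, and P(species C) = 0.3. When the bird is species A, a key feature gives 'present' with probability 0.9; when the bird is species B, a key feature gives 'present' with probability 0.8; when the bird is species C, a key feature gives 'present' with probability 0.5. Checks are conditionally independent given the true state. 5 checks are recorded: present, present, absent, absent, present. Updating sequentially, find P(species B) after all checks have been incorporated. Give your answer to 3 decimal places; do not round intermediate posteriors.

After 'present': normaliser = 0.9·0.4500 + 0.8·0.2500 + 0.5·0.3000; P(species A) ≈ 0.5364, P(species B) ≈ 0.2649, P(species C) ≈ 0.1987
After 'present': normaliser = 0.9·0.5364 + 0.8·0.2649 + 0.5·0.1987; P(species A) ≈ 0.6080, P(species B) ≈ 0.2669, P(species C) ≈ 0.1251
After 'absent': normaliser = 0.1·0.6080 + 0.2·0.2669 + 0.5·0.1251; P(species A) ≈ 0.3440, P(species B) ≈ 0.3020, P(species C) ≈ 0.3539
After 'absent': normaliser = 0.1·0.3440 + 0.2·0.3020 + 0.5·0.3539; P(species A) ≈ 0.1266, P(species B) ≈ 0.2223, P(species C) ≈ 0.6512
After 'present': normaliser = 0.9·0.1266 + 0.8·0.2223 + 0.5·0.6512; P(species A) ≈ 0.1846, P(species B) ≈ 0.2880, P(species C) ≈ 0.5274

0.288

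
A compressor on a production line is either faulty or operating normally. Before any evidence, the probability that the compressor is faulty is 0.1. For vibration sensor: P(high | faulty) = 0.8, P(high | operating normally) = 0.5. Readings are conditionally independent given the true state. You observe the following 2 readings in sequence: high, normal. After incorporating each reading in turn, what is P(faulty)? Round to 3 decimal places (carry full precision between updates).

0.066

After 'high': P(faulty) = 0.8·0.1000 / (0.8·0.1000 + 0.5·0.9000) ≈ 0.1509
After 'normal': P(faulty) = 0.2·0.1509 / (0.2·0.1509 + 0.5·0.8491) ≈ 0.0664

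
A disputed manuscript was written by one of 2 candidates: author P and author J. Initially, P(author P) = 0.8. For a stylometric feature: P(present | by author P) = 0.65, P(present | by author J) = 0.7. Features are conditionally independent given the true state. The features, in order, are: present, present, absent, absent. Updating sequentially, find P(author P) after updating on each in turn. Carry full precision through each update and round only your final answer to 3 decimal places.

0.824

After 'present': P(author P) = 0.65·0.8000 / (0.65·0.8000 + 0.7·0.2000) ≈ 0.7879
After 'present': P(author P) = 0.65·0.7879 / (0.65·0.7879 + 0.7·0.2121) ≈ 0.7752
After 'absent': P(author P) = 0.35·0.7752 / (0.35·0.7752 + 0.3·0.2248) ≈ 0.8009
After 'absent': P(author P) = 0.35·0.8009 / (0.35·0.8009 + 0.3·0.1991) ≈ 0.8244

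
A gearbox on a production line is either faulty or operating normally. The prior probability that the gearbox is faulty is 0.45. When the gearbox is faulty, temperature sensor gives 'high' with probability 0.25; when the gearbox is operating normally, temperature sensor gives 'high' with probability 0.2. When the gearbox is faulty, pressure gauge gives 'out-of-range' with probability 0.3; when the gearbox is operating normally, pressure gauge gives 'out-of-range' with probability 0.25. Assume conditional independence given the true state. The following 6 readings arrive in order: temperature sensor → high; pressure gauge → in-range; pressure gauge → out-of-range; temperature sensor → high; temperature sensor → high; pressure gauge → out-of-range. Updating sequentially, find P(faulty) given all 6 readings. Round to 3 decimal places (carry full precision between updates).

After temperature sensor='high': P(faulty) = 0.25·0.4500 / (0.25·0.4500 + 0.2·0.5500) ≈ 0.5056
After pressure gauge='in-range': P(faulty) = 0.7·0.5056 / (0.7·0.5056 + 0.75·0.4944) ≈ 0.4884
After pressure gauge='out-of-range': P(faulty) = 0.3·0.4884 / (0.3·0.4884 + 0.25·0.5116) ≈ 0.5339
After temperature sensor='high': P(faulty) = 0.25·0.5339 / (0.25·0.5339 + 0.2·0.4661) ≈ 0.5888
After temperature sensor='high': P(faulty) = 0.25·0.5888 / (0.25·0.5888 + 0.2·0.4112) ≈ 0.6415
After pressure gauge='out-of-range': P(faulty) = 0.3·0.6415 / (0.3·0.6415 + 0.25·0.3585) ≈ 0.6823

0.682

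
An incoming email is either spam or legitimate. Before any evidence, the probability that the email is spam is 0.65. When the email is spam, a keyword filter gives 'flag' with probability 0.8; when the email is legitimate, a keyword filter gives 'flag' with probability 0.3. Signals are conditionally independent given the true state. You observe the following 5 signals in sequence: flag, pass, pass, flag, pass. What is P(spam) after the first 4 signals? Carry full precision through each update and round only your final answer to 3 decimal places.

0.519

After 'flag': P(spam) = 0.8·0.6500 / (0.8·0.6500 + 0.3·0.3500) ≈ 0.8320
After 'pass': P(spam) = 0.2·0.8320 / (0.2·0.8320 + 0.7·0.1680) ≈ 0.5859
After 'pass': P(spam) = 0.2·0.5859 / (0.2·0.5859 + 0.7·0.4141) ≈ 0.2879
After 'flag': P(spam) = 0.8·0.2879 / (0.8·0.2879 + 0.3·0.7121) ≈ 0.5188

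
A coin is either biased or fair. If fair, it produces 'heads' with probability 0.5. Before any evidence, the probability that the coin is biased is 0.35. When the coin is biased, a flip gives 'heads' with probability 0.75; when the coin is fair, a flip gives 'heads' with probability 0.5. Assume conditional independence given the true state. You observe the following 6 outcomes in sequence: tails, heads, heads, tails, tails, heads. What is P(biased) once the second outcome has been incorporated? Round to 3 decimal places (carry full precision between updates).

After 'tails': P(biased) = 0.25·0.3500 / (0.25·0.3500 + 0.5·0.6500) ≈ 0.2121
After 'heads': P(biased) = 0.75·0.2121 / (0.75·0.2121 + 0.5·0.7879) ≈ 0.2877

0.288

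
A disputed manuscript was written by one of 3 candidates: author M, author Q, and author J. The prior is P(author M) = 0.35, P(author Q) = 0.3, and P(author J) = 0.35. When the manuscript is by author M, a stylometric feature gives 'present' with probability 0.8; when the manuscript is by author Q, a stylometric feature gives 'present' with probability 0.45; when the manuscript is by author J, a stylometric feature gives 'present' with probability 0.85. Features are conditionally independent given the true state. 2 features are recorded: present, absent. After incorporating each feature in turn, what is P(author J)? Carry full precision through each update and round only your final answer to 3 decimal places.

0.255

After 'present': normaliser = 0.8·0.3500 + 0.45·0.3000 + 0.85·0.3500; P(author M) ≈ 0.3930, P(author Q) ≈ 0.1895, P(author J) ≈ 0.4175
After 'absent': normaliser = 0.2·0.3930 + 0.55·0.1895 + 0.15·0.4175; P(author M) ≈ 0.3202, P(author Q) ≈ 0.4246, P(author J) ≈ 0.2552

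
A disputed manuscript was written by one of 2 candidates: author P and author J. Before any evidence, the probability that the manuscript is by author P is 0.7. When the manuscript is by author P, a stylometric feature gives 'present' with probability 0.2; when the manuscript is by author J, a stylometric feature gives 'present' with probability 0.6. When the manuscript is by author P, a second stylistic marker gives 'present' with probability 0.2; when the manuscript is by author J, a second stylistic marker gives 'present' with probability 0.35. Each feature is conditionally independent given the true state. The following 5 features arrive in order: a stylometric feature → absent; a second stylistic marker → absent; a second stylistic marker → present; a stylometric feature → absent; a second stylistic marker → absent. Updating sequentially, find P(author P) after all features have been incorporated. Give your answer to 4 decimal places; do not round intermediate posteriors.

0.8899

After a stylometric feature='absent': P(author P) = 0.8·0.7000 / (0.8·0.7000 + 0.4·0.3000) ≈ 0.8235
After a second stylistic marker='absent': P(author P) = 0.8·0.8235 / (0.8·0.8235 + 0.65·0.1765) ≈ 0.8517
After a second stylistic marker='present': P(author P) = 0.2·0.8517 / (0.2·0.8517 + 0.35·0.1483) ≈ 0.7665
After a stylometric feature='absent': P(author P) = 0.8·0.7665 / (0.8·0.7665 + 0.4·0.2335) ≈ 0.8678
After a second stylistic marker='absent': P(author P) = 0.8·0.8678 / (0.8·0.8678 + 0.65·0.1322) ≈ 0.8899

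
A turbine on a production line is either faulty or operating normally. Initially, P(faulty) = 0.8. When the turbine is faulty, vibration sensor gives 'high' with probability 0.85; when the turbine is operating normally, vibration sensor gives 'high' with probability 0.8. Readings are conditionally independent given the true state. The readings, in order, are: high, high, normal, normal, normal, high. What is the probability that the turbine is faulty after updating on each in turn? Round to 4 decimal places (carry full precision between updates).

After 'high': P(faulty) = 0.85·0.8000 / (0.85·0.8000 + 0.8·0.2000) ≈ 0.8095
After 'high': P(faulty) = 0.85·0.8095 / (0.85·0.8095 + 0.8·0.1905) ≈ 0.8187
After 'normal': P(faulty) = 0.15·0.8187 / (0.15·0.8187 + 0.2·0.1813) ≈ 0.7720
After 'normal': P(faulty) = 0.15·0.7720 / (0.15·0.7720 + 0.2·0.2280) ≈ 0.7175
After 'normal': P(faulty) = 0.15·0.7175 / (0.15·0.7175 + 0.2·0.2825) ≈ 0.6558
After 'high': P(faulty) = 0.85·0.6558 / (0.85·0.6558 + 0.8·0.3442) ≈ 0.6693

0.6693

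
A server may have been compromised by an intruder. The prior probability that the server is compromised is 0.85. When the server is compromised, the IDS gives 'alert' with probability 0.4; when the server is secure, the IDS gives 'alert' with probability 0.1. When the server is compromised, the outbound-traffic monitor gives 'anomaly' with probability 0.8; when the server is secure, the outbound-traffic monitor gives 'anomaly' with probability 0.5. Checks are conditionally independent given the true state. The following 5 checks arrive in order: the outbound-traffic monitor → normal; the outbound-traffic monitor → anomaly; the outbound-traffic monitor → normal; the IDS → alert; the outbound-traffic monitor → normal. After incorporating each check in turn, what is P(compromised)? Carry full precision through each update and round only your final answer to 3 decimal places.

After the outbound-traffic monitor='normal': P(compromised) = 0.2·0.8500 / (0.2·0.8500 + 0.5·0.1500) ≈ 0.6939
After the outbound-traffic monitor='anomaly': P(compromised) = 0.8·0.6939 / (0.8·0.6939 + 0.5·0.3061) ≈ 0.7839
After the outbound-traffic monitor='normal': P(compromised) = 0.2·0.7839 / (0.2·0.7839 + 0.5·0.2161) ≈ 0.5919
After the IDS='alert': P(compromised) = 0.4·0.5919 / (0.4·0.5919 + 0.1·0.4081) ≈ 0.8530
After the outbound-traffic monitor='normal': P(compromised) = 0.2·0.8530 / (0.2·0.8530 + 0.5·0.1470) ≈ 0.6989

0.699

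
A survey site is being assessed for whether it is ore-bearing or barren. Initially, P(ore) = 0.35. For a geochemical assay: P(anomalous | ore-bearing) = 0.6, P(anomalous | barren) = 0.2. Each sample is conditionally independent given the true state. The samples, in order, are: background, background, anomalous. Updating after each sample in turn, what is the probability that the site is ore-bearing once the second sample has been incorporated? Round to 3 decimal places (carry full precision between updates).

0.119

After 'background': P(ore) = 0.4·0.3500 / (0.4·0.3500 + 0.8·0.6500) ≈ 0.2121
After 'background': P(ore) = 0.4·0.2121 / (0.4·0.2121 + 0.8·0.7879) ≈ 0.1186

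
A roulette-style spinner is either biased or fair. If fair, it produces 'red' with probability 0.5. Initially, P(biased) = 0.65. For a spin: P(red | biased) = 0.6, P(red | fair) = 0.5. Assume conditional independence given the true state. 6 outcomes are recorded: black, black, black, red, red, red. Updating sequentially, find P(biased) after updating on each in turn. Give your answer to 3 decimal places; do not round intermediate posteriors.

After 'black': P(biased) = 0.4·0.6500 / (0.4·0.6500 + 0.5·0.3500) ≈ 0.5977
After 'black': P(biased) = 0.4·0.5977 / (0.4·0.5977 + 0.5·0.4023) ≈ 0.5431
After 'black': P(biased) = 0.4·0.5431 / (0.4·0.5431 + 0.5·0.4569) ≈ 0.4874
After 'red': P(biased) = 0.6·0.4874 / (0.6·0.4874 + 0.5·0.5126) ≈ 0.5329
After 'red': P(biased) = 0.6·0.5329 / (0.6·0.5329 + 0.5·0.4671) ≈ 0.5779
After 'red': P(biased) = 0.6·0.5779 / (0.6·0.5779 + 0.5·0.4221) ≈ 0.6217

0.622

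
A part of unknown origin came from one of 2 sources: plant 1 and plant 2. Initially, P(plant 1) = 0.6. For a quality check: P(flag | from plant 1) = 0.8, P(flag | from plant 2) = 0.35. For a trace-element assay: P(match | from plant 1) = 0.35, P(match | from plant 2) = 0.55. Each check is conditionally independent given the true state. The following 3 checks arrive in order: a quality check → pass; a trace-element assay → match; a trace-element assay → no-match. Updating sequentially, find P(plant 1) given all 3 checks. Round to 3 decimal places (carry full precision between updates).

After a quality check='pass': P(plant 1) = 0.2·0.6000 / (0.2·0.6000 + 0.65·0.4000) ≈ 0.3158
After a trace-element assay='match': P(plant 1) = 0.35·0.3158 / (0.35·0.3158 + 0.55·0.6842) ≈ 0.2270
After a trace-element assay='no-match': P(plant 1) = 0.65·0.2270 / (0.65·0.2270 + 0.45·0.7730) ≈ 0.2979

0.298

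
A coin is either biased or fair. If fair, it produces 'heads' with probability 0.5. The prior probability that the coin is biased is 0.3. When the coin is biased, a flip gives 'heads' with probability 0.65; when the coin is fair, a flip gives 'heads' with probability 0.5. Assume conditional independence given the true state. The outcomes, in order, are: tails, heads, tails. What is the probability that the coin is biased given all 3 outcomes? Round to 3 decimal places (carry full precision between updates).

After 'tails': P(biased) = 0.35·0.3000 / (0.35·0.3000 + 0.5·0.7000) ≈ 0.2308
After 'heads': P(biased) = 0.65·0.2308 / (0.65·0.2308 + 0.5·0.7692) ≈ 0.2806
After 'tails': P(biased) = 0.35·0.2806 / (0.35·0.2806 + 0.5·0.7194) ≈ 0.2145

0.214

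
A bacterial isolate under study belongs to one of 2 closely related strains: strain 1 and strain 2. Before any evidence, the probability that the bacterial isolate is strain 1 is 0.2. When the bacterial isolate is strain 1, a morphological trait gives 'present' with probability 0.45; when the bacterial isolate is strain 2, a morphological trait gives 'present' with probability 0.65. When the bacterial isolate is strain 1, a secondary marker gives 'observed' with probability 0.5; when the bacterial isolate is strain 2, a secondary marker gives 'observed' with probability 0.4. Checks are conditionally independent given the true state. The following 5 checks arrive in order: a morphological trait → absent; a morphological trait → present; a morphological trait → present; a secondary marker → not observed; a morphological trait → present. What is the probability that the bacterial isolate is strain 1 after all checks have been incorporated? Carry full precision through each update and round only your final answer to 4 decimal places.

0.0980

After a morphological trait='absent': P(strain 1) = 0.55·0.2000 / (0.55·0.2000 + 0.35·0.8000) ≈ 0.2821
After a morphological trait='present': P(strain 1) = 0.45·0.2821 / (0.45·0.2821 + 0.65·0.7179) ≈ 0.2138
After a morphological trait='present': P(strain 1) = 0.45·0.2138 / (0.45·0.2138 + 0.65·0.7862) ≈ 0.1585
After a secondary marker='not observed': P(strain 1) = 0.5·0.1585 / (0.5·0.1585 + 0.6·0.8415) ≈ 0.1356
After a morphological trait='present': P(strain 1) = 0.45·0.1356 / (0.45·0.1356 + 0.65·0.8644) ≈ 0.0980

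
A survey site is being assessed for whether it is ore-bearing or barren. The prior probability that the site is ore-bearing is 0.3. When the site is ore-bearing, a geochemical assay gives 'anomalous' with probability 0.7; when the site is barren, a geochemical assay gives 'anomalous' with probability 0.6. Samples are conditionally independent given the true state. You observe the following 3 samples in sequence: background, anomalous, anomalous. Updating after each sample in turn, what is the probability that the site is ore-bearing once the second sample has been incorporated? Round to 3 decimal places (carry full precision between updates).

Apply Bayes' rule sequentially, carrying P(ore) forward.
After 'background': P(ore) = 0.3·0.3000 / (0.3·0.3000 + 0.4·0.7000) ≈ 0.2432
After 'anomalous': P(ore) = 0.7·0.2432 / (0.7·0.2432 + 0.6·0.7568) ≈ 0.2727

0.273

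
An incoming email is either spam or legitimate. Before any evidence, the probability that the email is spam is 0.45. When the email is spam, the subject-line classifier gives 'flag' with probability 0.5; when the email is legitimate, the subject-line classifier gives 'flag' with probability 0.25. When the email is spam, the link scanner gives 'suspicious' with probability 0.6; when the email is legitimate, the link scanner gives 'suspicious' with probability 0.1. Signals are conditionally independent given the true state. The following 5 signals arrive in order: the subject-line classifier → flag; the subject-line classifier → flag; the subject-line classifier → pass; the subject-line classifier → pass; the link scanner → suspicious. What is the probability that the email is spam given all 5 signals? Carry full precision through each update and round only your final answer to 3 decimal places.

0.897

After the subject-line classifier='flag': P(spam) = 0.5·0.4500 / (0.5·0.4500 + 0.25·0.5500) ≈ 0.6207
After the subject-line classifier='flag': P(spam) = 0.5·0.6207 / (0.5·0.6207 + 0.25·0.3793) ≈ 0.7660
After the subject-line classifier='pass': P(spam) = 0.5·0.7660 / (0.5·0.7660 + 0.75·0.2340) ≈ 0.6857
After the subject-line classifier='pass': P(spam) = 0.5·0.6857 / (0.5·0.6857 + 0.75·0.3143) ≈ 0.5926
After the link scanner='suspicious': P(spam) = 0.6·0.5926 / (0.6·0.5926 + 0.1·0.4074) ≈ 0.8972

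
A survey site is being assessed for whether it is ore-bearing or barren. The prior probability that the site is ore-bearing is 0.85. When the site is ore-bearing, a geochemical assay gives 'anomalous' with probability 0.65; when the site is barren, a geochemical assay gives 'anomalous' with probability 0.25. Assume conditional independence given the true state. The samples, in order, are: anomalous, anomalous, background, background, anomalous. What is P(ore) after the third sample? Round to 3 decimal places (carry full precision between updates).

0.947

After 'anomalous': P(ore) = 0.65·0.8500 / (0.65·0.8500 + 0.25·0.1500) ≈ 0.9364
After 'anomalous': P(ore) = 0.65·0.9364 / (0.65·0.9364 + 0.25·0.0636) ≈ 0.9746
After 'background': P(ore) = 0.35·0.9746 / (0.35·0.9746 + 0.75·0.0254) ≈ 0.9470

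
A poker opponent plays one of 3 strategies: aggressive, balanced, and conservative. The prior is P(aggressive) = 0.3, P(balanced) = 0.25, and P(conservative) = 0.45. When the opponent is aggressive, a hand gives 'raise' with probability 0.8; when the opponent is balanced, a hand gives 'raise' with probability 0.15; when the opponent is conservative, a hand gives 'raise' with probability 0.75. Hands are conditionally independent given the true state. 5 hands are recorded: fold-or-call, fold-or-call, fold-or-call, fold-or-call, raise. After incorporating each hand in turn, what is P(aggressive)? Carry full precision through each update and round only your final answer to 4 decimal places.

After 'fold-or-call': normaliser = 0.2·0.3000 + 0.85·0.2500 + 0.25·0.4500; P(aggressive) ≈ 0.1558, P(balanced) ≈ 0.5519, P(conservative) ≈ 0.2922
After 'fold-or-call': normaliser = 0.2·0.1558 + 0.85·0.5519 + 0.25·0.2922; P(aggressive) ≈ 0.0544, P(balanced) ≈ 0.8182, P(conservative) ≈ 0.1274
After 'fold-or-call': normaliser = 0.2·0.0544 + 0.85·0.8182 + 0.25·0.1274; P(aggressive) ≈ 0.0147, P(balanced) ≈ 0.9421, P(conservative) ≈ 0.0431
After 'fold-or-call': normaliser = 0.2·0.0147 + 0.85·0.9421 + 0.25·0.0431; P(aggressive) ≈ 0.0036, P(balanced) ≈ 0.9831, P(conservative) ≈ 0.0132
After 'raise': normaliser = 0.8·0.0036 + 0.15·0.9831 + 0.75·0.0132; P(aggressive) ≈ 0.0180, P(balanced) ≈ 0.9200, P(conservative) ≈ 0.0620

0.0180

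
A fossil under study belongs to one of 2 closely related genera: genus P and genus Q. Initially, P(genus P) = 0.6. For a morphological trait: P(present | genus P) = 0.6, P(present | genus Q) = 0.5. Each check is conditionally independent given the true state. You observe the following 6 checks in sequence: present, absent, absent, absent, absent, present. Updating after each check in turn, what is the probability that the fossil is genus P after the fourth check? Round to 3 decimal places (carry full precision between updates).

0.480

After 'present': P(genus P) = 0.6·0.6000 / (0.6·0.6000 + 0.5·0.4000) ≈ 0.6429
After 'absent': P(genus P) = 0.4·0.6429 / (0.4·0.6429 + 0.5·0.3571) ≈ 0.5902
After 'absent': P(genus P) = 0.4·0.5902 / (0.4·0.5902 + 0.5·0.4098) ≈ 0.5353
After 'absent': P(genus P) = 0.4·0.5353 / (0.4·0.5353 + 0.5·0.4647) ≈ 0.4796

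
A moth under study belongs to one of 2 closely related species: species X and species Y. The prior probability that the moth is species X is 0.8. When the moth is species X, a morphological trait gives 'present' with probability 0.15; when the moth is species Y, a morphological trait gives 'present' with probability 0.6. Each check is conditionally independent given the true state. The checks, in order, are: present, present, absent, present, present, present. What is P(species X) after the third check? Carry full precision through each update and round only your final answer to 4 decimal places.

After 'present': P(species X) = 0.15·0.8000 / (0.15·0.8000 + 0.6·0.2000) ≈ 0.5000
After 'present': P(species X) = 0.15·0.5000 / (0.15·0.5000 + 0.6·0.5000) ≈ 0.2000
After 'absent': P(species X) = 0.85·0.2000 / (0.85·0.2000 + 0.4·0.8000) ≈ 0.3469

0.3469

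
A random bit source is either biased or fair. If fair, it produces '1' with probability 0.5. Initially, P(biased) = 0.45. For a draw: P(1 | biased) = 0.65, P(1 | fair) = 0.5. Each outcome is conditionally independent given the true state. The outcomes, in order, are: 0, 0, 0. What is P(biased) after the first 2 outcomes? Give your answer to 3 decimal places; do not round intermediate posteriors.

0.286

After '0': P(biased) = 0.35·0.4500 / (0.35·0.4500 + 0.5·0.5500) ≈ 0.3642
After '0': P(biased) = 0.35·0.3642 / (0.35·0.3642 + 0.5·0.6358) ≈ 0.2862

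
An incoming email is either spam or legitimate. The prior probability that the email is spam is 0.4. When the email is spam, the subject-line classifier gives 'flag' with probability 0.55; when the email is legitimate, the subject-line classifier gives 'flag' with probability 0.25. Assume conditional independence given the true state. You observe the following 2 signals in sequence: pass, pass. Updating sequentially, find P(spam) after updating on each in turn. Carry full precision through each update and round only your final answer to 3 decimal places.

0.194

After 'pass': P(spam) = 0.45·0.4000 / (0.45·0.4000 + 0.75·0.6000) ≈ 0.2857
After 'pass': P(spam) = 0.45·0.2857 / (0.45·0.2857 + 0.75·0.7143) ≈ 0.1935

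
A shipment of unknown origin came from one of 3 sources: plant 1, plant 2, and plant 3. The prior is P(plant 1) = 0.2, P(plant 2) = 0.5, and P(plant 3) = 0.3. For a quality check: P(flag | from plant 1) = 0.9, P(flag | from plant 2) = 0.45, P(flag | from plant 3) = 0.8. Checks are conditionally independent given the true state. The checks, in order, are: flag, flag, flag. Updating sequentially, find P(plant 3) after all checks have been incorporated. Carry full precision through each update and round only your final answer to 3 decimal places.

After 'flag': normaliser = 0.9·0.2000 + 0.45·0.5000 + 0.8·0.3000; P(plant 1) ≈ 0.2791, P(plant 2) ≈ 0.3488, P(plant 3) ≈ 0.3721
After 'flag': normaliser = 0.9·0.2791 + 0.45·0.3488 + 0.8·0.3721; P(plant 1) ≈ 0.3558, P(plant 2) ≈ 0.2224, P(plant 3) ≈ 0.4217
After 'flag': normaliser = 0.9·0.3558 + 0.45·0.2224 + 0.8·0.4217; P(plant 1) ≈ 0.4227, P(plant 2) ≈ 0.1321, P(plant 3) ≈ 0.4453

0.445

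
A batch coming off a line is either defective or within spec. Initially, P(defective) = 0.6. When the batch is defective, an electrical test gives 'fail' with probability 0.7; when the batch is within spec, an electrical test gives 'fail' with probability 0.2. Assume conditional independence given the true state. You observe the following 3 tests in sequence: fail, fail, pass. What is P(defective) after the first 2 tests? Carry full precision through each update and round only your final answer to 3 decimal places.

0.948

After 'fail': P(defective) = 0.7·0.6000 / (0.7·0.6000 + 0.2·0.4000) ≈ 0.8400
After 'fail': P(defective) = 0.7·0.8400 / (0.7·0.8400 + 0.2·0.1600) ≈ 0.9484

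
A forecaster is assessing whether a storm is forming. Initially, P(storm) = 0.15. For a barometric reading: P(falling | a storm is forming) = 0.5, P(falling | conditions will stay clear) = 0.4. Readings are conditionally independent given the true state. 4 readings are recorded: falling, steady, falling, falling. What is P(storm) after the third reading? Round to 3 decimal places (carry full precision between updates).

Each posterior becomes the prior for the next update.
After 'falling': P(storm) = 0.5·0.1500 / (0.5·0.1500 + 0.4·0.8500) ≈ 0.1807
After 'steady': P(storm) = 0.5·0.1807 / (0.5·0.1807 + 0.6·0.8193) ≈ 0.1553
After 'falling': P(storm) = 0.5·0.1553 / (0.5·0.1553 + 0.4·0.8447) ≈ 0.1868

0.187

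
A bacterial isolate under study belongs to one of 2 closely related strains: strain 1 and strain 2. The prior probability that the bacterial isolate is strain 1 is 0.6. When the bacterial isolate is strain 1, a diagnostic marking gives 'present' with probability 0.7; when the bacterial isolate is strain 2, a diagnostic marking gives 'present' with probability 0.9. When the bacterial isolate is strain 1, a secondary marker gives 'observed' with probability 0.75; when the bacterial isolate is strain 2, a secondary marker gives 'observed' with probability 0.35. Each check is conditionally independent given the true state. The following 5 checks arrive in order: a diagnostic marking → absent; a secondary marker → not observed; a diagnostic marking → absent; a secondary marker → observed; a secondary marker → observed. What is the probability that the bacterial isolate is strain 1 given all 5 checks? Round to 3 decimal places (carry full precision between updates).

After a diagnostic marking='absent': P(strain 1) = 0.3·0.6000 / (0.3·0.6000 + 0.1·0.4000) ≈ 0.8182
After a secondary marker='not observed': P(strain 1) = 0.25·0.8182 / (0.25·0.8182 + 0.65·0.1818) ≈ 0.6338
After a diagnostic marking='absent': P(strain 1) = 0.3·0.6338 / (0.3·0.6338 + 0.1·0.3662) ≈ 0.8385
After a secondary marker='observed': P(strain 1) = 0.75·0.8385 / (0.75·0.8385 + 0.35·0.1615) ≈ 0.9175
After a secondary marker='observed': P(strain 1) = 0.75·0.9175 / (0.75·0.9175 + 0.35·0.0825) ≈ 0.9597

0.960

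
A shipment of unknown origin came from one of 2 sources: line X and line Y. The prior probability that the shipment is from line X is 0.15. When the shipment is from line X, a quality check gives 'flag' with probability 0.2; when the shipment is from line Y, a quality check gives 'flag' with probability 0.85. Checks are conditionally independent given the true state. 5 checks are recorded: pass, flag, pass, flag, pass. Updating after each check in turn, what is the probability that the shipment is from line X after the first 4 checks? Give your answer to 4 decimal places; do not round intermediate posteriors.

0.2175

After 'pass': P(line X) = 0.8·0.1500 / (0.8·0.1500 + 0.15·0.8500) ≈ 0.4848
After 'flag': P(line X) = 0.2·0.4848 / (0.2·0.4848 + 0.85·0.5152) ≈ 0.1813
After 'pass': P(line X) = 0.8·0.1813 / (0.8·0.1813 + 0.15·0.8187) ≈ 0.5415
After 'flag': P(line X) = 0.2·0.5415 / (0.2·0.5415 + 0.85·0.4585) ≈ 0.2175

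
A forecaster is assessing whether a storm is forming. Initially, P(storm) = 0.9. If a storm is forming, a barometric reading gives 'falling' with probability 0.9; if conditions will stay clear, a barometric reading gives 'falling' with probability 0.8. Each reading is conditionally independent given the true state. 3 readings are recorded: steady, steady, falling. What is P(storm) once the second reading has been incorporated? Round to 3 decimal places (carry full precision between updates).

After 'steady': P(storm) = 0.1·0.9000 / (0.1·0.9000 + 0.2·0.1000) ≈ 0.8182
After 'steady': P(storm) = 0.1·0.8182 / (0.1·0.8182 + 0.2·0.1818) ≈ 0.6923

0.692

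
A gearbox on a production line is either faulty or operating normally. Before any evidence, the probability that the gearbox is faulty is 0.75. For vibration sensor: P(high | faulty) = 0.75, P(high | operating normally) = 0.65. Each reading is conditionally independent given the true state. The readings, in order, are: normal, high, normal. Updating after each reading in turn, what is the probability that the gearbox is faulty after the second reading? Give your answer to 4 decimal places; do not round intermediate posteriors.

0.7120

After 'normal': P(faulty) = 0.25·0.7500 / (0.25·0.7500 + 0.35·0.2500) ≈ 0.6818
After 'high': P(faulty) = 0.75·0.6818 / (0.75·0.6818 + 0.65·0.3182) ≈ 0.7120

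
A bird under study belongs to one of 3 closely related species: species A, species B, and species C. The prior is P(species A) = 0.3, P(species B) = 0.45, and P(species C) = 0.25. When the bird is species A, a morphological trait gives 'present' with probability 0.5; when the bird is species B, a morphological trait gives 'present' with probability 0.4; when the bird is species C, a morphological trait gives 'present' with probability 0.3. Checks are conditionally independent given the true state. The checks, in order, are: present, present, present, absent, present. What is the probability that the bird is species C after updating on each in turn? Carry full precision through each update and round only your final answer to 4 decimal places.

After 'present': normaliser = 0.5·0.3000 + 0.4·0.4500 + 0.3·0.2500; P(species A) ≈ 0.3704, P(species B) ≈ 0.4444, P(species C) ≈ 0.1852
After 'present': normaliser = 0.5·0.3704 + 0.4·0.4444 + 0.3·0.1852; P(species A) ≈ 0.4425, P(species B) ≈ 0.4248, P(species C) ≈ 0.1327
After 'present': normaliser = 0.5·0.4425 + 0.4·0.4248 + 0.3·0.1327; P(species A) ≈ 0.5133, P(species B) ≈ 0.3943, P(species C) ≈ 0.0924
After 'absent': normaliser = 0.5·0.5133 + 0.6·0.3943 + 0.7·0.0924; P(species A) ≈ 0.4601, P(species B) ≈ 0.4240, P(species C) ≈ 0.1159
After 'present': normaliser = 0.5·0.4601 + 0.4·0.4240 + 0.3·0.1159; P(species A) ≈ 0.5295, P(species B) ≈ 0.3904, P(species C) ≈ 0.0801

0.0801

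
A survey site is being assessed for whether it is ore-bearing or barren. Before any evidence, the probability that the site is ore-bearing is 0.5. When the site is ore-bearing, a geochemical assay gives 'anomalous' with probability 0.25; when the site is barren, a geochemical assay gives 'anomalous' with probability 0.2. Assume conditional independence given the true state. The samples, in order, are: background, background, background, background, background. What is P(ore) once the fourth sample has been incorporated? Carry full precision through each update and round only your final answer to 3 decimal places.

After 'background': P(ore) = 0.75·0.5000 / (0.75·0.5000 + 0.8·0.5000) ≈ 0.4839
After 'background': P(ore) = 0.75·0.4839 / (0.75·0.4839 + 0.8·0.5161) ≈ 0.4678
After 'background': P(ore) = 0.75·0.4678 / (0.75·0.4678 + 0.8·0.5322) ≈ 0.4517
After 'background': P(ore) = 0.75·0.4517 / (0.75·0.4517 + 0.8·0.5483) ≈ 0.4358

0.436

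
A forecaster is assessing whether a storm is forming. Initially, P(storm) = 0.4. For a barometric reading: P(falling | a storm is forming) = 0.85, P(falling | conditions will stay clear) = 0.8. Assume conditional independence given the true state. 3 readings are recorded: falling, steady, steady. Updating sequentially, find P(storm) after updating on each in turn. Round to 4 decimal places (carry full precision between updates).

Apply Bayes' rule sequentially, carrying P(storm) forward.
After 'falling': P(storm) = 0.85·0.4000 / (0.85·0.4000 + 0.8·0.6000) ≈ 0.4146
After 'steady': P(storm) = 0.15·0.4146 / (0.15·0.4146 + 0.2·0.5854) ≈ 0.3469
After 'steady': P(storm) = 0.15·0.3469 / (0.15·0.3469 + 0.2·0.6531) ≈ 0.2849

0.2849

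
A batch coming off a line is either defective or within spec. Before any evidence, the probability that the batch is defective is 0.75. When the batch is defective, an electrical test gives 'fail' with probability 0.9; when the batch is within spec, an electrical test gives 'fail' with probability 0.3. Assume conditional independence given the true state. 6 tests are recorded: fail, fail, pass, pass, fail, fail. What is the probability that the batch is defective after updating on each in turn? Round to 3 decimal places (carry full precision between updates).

0.832

Each posterior becomes the prior for the next update.
After 'fail': P(defective) = 0.9·0.7500 / (0.9·0.7500 + 0.3·0.2500) ≈ 0.9000
After 'fail': P(defective) = 0.9·0.9000 / (0.9·0.9000 + 0.3·0.1000) ≈ 0.9643
After 'pass': P(defective) = 0.1·0.9643 / (0.1·0.9643 + 0.7·0.0357) ≈ 0.7941
After 'pass': P(defective) = 0.1·0.7941 / (0.1·0.7941 + 0.7·0.2059) ≈ 0.3553
After 'fail': P(defective) = 0.9·0.3553 / (0.9·0.3553 + 0.3·0.6447) ≈ 0.6231
After 'fail': P(defective) = 0.9·0.6231 / (0.9·0.6231 + 0.3·0.3769) ≈ 0.8322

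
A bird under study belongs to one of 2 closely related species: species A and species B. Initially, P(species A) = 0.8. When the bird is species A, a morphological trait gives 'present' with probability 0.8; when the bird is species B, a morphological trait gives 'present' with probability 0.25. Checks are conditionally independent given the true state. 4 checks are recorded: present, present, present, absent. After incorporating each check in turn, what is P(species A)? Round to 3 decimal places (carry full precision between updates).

After 'present': P(species A) = 0.8·0.8000 / (0.8·0.8000 + 0.25·0.2000) ≈ 0.9275
After 'present': P(species A) = 0.8·0.9275 / (0.8·0.9275 + 0.25·0.0725) ≈ 0.9762
After 'present': P(species A) = 0.8·0.9762 / (0.8·0.9762 + 0.25·0.0238) ≈ 0.9924
After 'absent': P(species A) = 0.2·0.9924 / (0.2·0.9924 + 0.75·0.0076) ≈ 0.9722

0.972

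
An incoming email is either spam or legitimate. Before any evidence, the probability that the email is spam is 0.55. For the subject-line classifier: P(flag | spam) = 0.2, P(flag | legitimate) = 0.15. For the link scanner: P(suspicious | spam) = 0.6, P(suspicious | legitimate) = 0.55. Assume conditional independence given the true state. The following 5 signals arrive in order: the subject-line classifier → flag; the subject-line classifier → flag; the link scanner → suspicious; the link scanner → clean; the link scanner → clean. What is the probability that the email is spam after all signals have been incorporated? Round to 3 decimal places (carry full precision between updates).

Each posterior becomes the prior for the next update.
After the subject-line classifier='flag': P(spam) = 0.2·0.5500 / (0.2·0.5500 + 0.15·0.4500) ≈ 0.6197
After the subject-line classifier='flag': P(spam) = 0.2·0.6197 / (0.2·0.6197 + 0.15·0.3803) ≈ 0.6848
After the link scanner='suspicious': P(spam) = 0.6·0.6848 / (0.6·0.6848 + 0.55·0.3152) ≈ 0.7033
After the link scanner='clean': P(spam) = 0.4·0.7033 / (0.4·0.7033 + 0.45·0.2967) ≈ 0.6781
After the link scanner='clean': P(spam) = 0.4·0.6781 / (0.4·0.6781 + 0.45·0.3219) ≈ 0.6519

0.652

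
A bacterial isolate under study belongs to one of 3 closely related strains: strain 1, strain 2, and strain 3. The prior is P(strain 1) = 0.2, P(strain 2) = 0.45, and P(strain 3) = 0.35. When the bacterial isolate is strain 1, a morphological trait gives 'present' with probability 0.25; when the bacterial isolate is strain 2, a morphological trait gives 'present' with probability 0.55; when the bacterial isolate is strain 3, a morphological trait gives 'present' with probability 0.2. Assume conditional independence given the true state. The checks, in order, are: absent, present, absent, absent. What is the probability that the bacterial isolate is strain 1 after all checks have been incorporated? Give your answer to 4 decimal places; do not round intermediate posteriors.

0.2654

After 'absent': normaliser = 0.75·0.2000 + 0.45·0.4500 + 0.8·0.3500; P(strain 1) ≈ 0.2372, P(strain 2) ≈ 0.3202, P(strain 3) ≈ 0.4427
After 'present': normaliser = 0.25·0.2372 + 0.55·0.3202 + 0.2·0.4427; P(strain 1) ≈ 0.1830, P(strain 2) ≈ 0.5436, P(strain 3) ≈ 0.2733
After 'absent': normaliser = 0.75·0.1830 + 0.45·0.5436 + 0.8·0.2733; P(strain 1) ≈ 0.2286, P(strain 2) ≈ 0.4073, P(strain 3) ≈ 0.3641
After 'absent': normaliser = 0.75·0.2286 + 0.45·0.4073 + 0.8·0.3641; P(strain 1) ≈ 0.2654, P(strain 2) ≈ 0.2837, P(strain 3) ≈ 0.4509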